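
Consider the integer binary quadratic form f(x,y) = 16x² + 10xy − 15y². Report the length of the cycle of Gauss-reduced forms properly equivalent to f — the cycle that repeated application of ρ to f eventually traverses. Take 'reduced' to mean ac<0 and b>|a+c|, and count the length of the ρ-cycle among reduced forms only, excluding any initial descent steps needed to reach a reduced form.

D = 1060, ⌊√D⌋ = 32
river: ρ → (-15,20,11)
river: ρ → (11,24,-11)
river: ρ → (-11,20,15)
river: ρ → (15,10,-16)
river: ρ → (-16,22,9)
river: ρ → (9,32,-1)
river: ρ → (-1,32,9)
river: ρ → (9,22,-16)
river: ρ → (-16,10,15)
river: ρ → (15,20,-11)
river: ρ → (-11,24,11)
river: ρ → (11,20,-15)
river: ρ → (-15,10,16)
river: ρ → (16,22,-9)
river: ρ → (-9,32,1)
river: ρ → (1,32,-9)
river: ρ → (-9,22,16)
river: ρ → (16,10,-15)
ρ-cycle length = 18 (tail of 0 descent steps not counted)

18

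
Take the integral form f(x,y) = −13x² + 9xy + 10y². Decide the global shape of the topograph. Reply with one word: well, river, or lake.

D = b²−4ac = 9² − 4·(-13)·10 = 601
D > 0 non-square ⇒ indefinite ⇒ periodic river

river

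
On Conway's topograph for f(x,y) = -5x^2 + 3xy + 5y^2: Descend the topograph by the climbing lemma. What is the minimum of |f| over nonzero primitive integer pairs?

river: ρ → (5,7,-3)
river: ρ → (-3,5,7)
river: ρ → (7,9,-1)
river: ρ → (-1,9,7)
river: ρ → (7,5,-3)
river: ρ → (-3,7,5)
river: ρ → (5,3,-5)
river: ρ → (-5,7,3)
river: ρ → (3,5,-7)
river: ρ → (-7,9,1)
river: ρ → (1,9,-7)
river: ρ → (-7,5,3)
river: ρ → (3,7,-5)
river: ρ → (-5,3,5)
closes: descent 0, river 14
min |a| on river = 1

1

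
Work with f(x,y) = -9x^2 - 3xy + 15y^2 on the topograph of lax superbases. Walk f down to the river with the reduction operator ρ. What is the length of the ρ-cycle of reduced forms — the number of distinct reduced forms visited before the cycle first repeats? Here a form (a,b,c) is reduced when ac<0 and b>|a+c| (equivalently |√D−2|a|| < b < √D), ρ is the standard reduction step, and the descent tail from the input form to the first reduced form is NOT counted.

D = 549, ⌊√D⌋ = 23
descent: ρ → (15,3,-9)
descent: ρ → (-9,15,9)  [lands on river]
river: ρ → (9,21,-3)
river: ρ → (-3,21,9)
river: ρ → (9,15,-9)
river: ρ → (-9,21,3)
river: ρ → (3,21,-9)
ρ-cycle length = 6 (tail of 2 descent steps not counted)

6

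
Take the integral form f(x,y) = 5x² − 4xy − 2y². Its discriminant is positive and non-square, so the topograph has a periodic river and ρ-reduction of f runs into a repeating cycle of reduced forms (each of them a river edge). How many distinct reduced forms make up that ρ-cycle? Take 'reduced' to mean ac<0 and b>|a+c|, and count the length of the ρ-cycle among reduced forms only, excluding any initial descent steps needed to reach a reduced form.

D = 56, ⌊√D⌋ = 7
descent: ρ → (-2,4,5)  [lands on river]
river: ρ → (5,6,-1)
river: ρ → (-1,6,5)
river: ρ → (5,4,-2)
ρ-cycle length = 4 (tail of 1 descent step not counted)

4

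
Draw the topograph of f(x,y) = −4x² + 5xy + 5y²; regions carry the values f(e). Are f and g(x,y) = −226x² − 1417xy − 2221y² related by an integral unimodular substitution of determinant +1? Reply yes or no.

D₁ = 105, D₂ = 105
river cycle of f (length 6): (5, 5, -4), (-4, 3, 6), (6, 9, -1), (-1, 9, 6), (6, 3, -4), (-4, 5, 5)
river cycle of g (length 6): (-4, 5, 5), (5, 5, -4), (-4, 3, 6), (6, 9, -1), (-1, 9, 6), (6, 3, -4)
cycles coincide ⇒ equivalent

yes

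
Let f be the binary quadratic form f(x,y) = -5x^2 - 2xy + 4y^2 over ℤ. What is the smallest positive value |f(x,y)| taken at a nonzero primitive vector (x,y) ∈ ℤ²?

descent: ρ → (4,2,-5)  [lands on river]
river: ρ → (-5,8,1)
river: ρ → (1,8,-5)
river: ρ → (-5,2,4)
river: ρ → (4,6,-3)
river: ρ → (-3,6,4)
closes: descent 1, river 6
min |a| on river = 1

1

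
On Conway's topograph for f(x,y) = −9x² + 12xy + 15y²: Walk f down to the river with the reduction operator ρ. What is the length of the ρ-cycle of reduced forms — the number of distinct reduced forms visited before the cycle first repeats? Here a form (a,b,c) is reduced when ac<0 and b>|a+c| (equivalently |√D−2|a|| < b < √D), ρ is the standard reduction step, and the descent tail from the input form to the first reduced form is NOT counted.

D = 684, ⌊√D⌋ = 26
river: ρ → (15,18,-6)
river: ρ → (-6,18,15)
river: ρ → (15,12,-9)
river: ρ → (-9,24,3)
river: ρ → (3,24,-9)
river: ρ → (-9,12,15)
ρ-cycle length = 6 (tail of 0 descent steps not counted)

6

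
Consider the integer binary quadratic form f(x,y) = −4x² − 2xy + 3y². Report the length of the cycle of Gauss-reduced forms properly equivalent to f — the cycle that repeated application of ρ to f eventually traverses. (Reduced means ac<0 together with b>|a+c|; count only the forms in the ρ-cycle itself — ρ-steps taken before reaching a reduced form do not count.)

D = 52, ⌊√D⌋ = 7
descent: ρ → (3,2,-4)  [lands on river]
river: ρ → (-4,6,1)
river: ρ → (1,6,-4)
river: ρ → (-4,2,3)
river: ρ → (3,4,-3)
river: ρ → (-3,2,4)
river: ρ → (4,6,-1)
river: ρ → (-1,6,4)
river: ρ → (4,2,-3)
river: ρ → (-3,4,3)
ρ-cycle length = 10 (tail of 1 descent step not counted)

10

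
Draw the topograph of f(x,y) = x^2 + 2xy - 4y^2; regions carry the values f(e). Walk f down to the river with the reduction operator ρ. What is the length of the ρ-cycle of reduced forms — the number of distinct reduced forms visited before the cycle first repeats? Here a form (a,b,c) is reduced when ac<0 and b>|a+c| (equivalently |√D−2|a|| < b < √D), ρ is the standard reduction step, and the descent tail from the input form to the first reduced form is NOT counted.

D = 20, ⌊√D⌋ = 4
descent: ρ → (-4,-2,1)
descent: ρ → (1,4,-1)  [lands on river]
river: ρ → (-1,4,1)
ρ-cycle length = 2 (tail of 2 descent steps not counted)

2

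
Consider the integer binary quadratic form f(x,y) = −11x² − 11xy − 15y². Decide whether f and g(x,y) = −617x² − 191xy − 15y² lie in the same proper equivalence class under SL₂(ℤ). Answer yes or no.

D₁ = -539, D₂ = -539
f is negative-definite; reduce −f:
−f: reduced (well bottom): (11,11,15) with a≤c, −a<b≤a
flip sign back: reduced form of f is (-11,-11,-15)
g is negative-definite; reduce −g:
−g: flip: (617,191,15)→(15,-191,617)
−g: translate: b→-11 (≡-191 mod 30), so (15,-191,617)→(15,-11,11)
−g: flip: (15,-11,11)→(11,11,15)
−g: reduced (well bottom): (11,11,15) with a≤c, −a<b≤a
flip sign back: reduced form of g is (-11,-11,-15)
reduced forms (-11, -11, -15) vs (-11, -11, -15) ⇒ equivalent

yes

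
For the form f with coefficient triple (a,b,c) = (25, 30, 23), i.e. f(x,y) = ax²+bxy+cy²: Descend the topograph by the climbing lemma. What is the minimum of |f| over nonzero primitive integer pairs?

translate: b→-20 (≡30 mod 50), so (25,30,23)→(25,-20,18)
flip: (25,-20,18)→(18,20,25)
translate: b→-16 (≡20 mod 36), so (18,20,25)→(18,-16,23)
reduced (well bottom): (18,-16,23) with a≤c, −a<b≤a
well minimum = a = 18

18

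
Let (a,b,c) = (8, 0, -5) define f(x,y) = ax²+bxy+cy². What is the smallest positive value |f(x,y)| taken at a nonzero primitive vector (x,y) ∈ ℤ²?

descent: ρ → (-5,10,3)  [lands on river]
river: ρ → (3,8,-8)
river: ρ → (-8,8,3)
river: ρ → (3,10,-5)
closes: descent 1, river 4
min |a| on river = 3

3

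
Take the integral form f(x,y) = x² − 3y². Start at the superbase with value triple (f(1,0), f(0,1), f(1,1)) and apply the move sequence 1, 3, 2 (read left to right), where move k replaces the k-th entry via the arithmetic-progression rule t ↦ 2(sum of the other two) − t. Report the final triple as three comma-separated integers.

start (1,-3,-2) = (f(1,0),f(0,1),f(1,1))
replace slot 1: 2·((-3)+(-2)) − 1 = -11 → (-11,-3,-2)
replace slot 3: 2·((-11)+(-3)) − (-2) = -26 → (-11,-3,-26)
replace slot 2: 2·((-11)+(-26)) − (-3) = -71 → (-11,-71,-26)

-11,-71,-26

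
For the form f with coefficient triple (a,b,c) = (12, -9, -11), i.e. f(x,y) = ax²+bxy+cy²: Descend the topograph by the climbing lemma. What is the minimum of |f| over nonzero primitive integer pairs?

descent: ρ → (-11,9,12)  [lands on river]
river: ρ → (12,15,-8)
river: ρ → (-8,17,10)
river: ρ → (10,23,-2)
river: ρ → (-2,21,21)
river: ρ → (21,21,-2)
river: ρ → (-2,23,10)
river: ρ → (10,17,-8)
river: ρ → (-8,15,12)
river: ρ → (12,9,-11)
river: ρ → (-11,13,10)
river: ρ → (10,7,-14)
river: ρ → (-14,21,3)
river: ρ → (3,21,-14)
river: ρ → (-14,7,10)
river: ρ → (10,13,-11)
closes: descent 1, river 16
min |a| on river = 2

2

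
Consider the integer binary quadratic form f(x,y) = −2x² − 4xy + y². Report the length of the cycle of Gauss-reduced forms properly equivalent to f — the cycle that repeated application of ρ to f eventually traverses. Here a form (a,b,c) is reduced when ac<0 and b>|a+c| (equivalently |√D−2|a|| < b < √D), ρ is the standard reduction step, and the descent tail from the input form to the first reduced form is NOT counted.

D = 24, ⌊√D⌋ = 4
descent: ρ → (1,4,-2)  [lands on river]
river: ρ → (-2,4,1)
ρ-cycle length = 2 (tail of 1 descent step not counted)

2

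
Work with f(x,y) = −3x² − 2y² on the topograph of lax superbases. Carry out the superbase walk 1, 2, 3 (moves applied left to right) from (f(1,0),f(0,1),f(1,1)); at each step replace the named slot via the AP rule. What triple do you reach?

start (-3,-2,-5) = (f(1,0),f(0,1),f(1,1))
replace slot 1: 2·((-2)+(-5)) − (-3) = -11 → (-11,-2,-5)
replace slot 2: 2·((-11)+(-5)) − (-2) = -30 → (-11,-30,-5)
replace slot 3: 2·((-11)+(-30)) − (-5) = -77 → (-11,-30,-77)

-11,-30,-77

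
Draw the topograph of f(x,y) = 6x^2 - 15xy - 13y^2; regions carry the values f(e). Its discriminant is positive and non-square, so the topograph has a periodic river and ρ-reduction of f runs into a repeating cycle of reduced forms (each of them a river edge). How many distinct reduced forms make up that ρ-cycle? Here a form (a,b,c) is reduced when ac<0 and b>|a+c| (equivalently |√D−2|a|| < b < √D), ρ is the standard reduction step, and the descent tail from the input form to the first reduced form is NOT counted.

D = 537, ⌊√D⌋ = 23
descent: ρ → (-13,15,6)  [lands on river]
river: ρ → (6,21,-4)
river: ρ → (-4,19,11)
river: ρ → (11,3,-12)
river: ρ → (-12,21,2)
river: ρ → (2,23,-1)
river: ρ → (-1,23,2)
river: ρ → (2,21,-12)
river: ρ → (-12,3,11)
river: ρ → (11,19,-4)
river: ρ → (-4,21,6)
river: ρ → (6,15,-13)
river: ρ → (-13,11,8)
river: ρ → (8,21,-3)
river: ρ → (-3,21,8)
river: ρ → (8,11,-13)
ρ-cycle length = 16 (tail of 1 descent step not counted)

16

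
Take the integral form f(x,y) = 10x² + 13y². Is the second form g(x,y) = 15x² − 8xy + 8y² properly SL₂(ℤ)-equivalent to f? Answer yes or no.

D₁ = -520, D₂ = -416
discriminants differ ⇒ not SL₂(ℤ)-equivalent

no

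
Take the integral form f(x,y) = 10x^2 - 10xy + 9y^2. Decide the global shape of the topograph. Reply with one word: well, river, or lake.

D = b²−4ac = (-10)² − 4·10·9 = -260
D < 0 ⇒ definite ⇒ every region one sign ⇒ single well

well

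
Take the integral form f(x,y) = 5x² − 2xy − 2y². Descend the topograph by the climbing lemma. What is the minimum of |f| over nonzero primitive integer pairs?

descent: ρ → (-2,6,1)  [lands on river]
river: ρ → (1,6,-2)
closes: descent 1, river 2
min |a| on river = 1

1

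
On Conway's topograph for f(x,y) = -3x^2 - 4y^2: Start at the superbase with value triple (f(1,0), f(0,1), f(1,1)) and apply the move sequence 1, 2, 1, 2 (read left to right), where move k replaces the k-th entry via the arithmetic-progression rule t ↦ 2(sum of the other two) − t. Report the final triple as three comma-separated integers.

start (-3,-4,-7) = (f(1,0),f(0,1),f(1,1))
replace slot 1: 2·((-4)+(-7)) − (-3) = -19 → (-19,-4,-7)
replace slot 2: 2·((-19)+(-7)) − (-4) = -48 → (-19,-48,-7)
replace slot 1: 2·((-48)+(-7)) − (-19) = -91 → (-91,-48,-7)
replace slot 2: 2·((-91)+(-7)) − (-48) = -148 → (-91,-148,-7)

-91,-148,-7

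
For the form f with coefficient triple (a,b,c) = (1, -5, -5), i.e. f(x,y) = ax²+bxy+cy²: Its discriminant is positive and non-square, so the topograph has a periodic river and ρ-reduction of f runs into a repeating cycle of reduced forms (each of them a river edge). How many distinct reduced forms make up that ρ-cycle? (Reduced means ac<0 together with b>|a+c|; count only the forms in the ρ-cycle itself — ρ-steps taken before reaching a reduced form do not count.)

D = 45, ⌊√D⌋ = 6
descent: ρ → (-5,5,1)  [lands on river]
river: ρ → (1,5,-5)
ρ-cycle length = 2 (tail of 1 descent step not counted)

2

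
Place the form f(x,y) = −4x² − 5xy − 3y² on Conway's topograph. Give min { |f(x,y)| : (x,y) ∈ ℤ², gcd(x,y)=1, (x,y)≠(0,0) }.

translate: b→-3 (≡5 mod 8), so (4,5,3)→(4,-3,2)
flip: (4,-3,2)→(2,3,4)
translate: b→-1 (≡3 mod 4), so (2,3,4)→(2,-1,3)
reduced (well bottom): (2,-1,3) with a≤c, −a<b≤a
well minimum |f| = |-2| = 2 (negative-definite)

2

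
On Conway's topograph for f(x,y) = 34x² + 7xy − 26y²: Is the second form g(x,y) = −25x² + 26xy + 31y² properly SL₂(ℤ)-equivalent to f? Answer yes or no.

D₁ = 3585, D₂ = 3776
discriminants differ ⇒ not SL₂(ℤ)-equivalent

no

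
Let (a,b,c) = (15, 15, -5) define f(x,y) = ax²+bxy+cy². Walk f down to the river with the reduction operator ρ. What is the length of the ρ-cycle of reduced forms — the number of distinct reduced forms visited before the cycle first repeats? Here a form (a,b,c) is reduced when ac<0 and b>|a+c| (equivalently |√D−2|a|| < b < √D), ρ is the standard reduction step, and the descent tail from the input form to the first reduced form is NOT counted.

D = 525, ⌊√D⌋ = 22
river: ρ → (-5,15,15)
river: ρ → (15,15,-5)
ρ-cycle length = 2 (tail of 0 descent steps not counted)

2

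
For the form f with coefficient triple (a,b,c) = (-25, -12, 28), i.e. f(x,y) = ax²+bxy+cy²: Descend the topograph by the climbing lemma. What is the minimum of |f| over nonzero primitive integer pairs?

descent: ρ → (28,12,-25)  [lands on river]
river: ρ → (-25,38,15)
river: ρ → (15,52,-4)
river: ρ → (-4,52,15)
river: ρ → (15,38,-25)
river: ρ → (-25,12,28)
river: ρ → (28,44,-9)
river: ρ → (-9,46,23)
river: ρ → (23,46,-9)
river: ρ → (-9,44,28)
closes: descent 1, river 10
min |a| on river = 4

4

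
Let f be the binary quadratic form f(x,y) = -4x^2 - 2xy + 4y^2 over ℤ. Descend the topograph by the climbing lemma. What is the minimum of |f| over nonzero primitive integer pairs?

descent: ρ → (4,2,-4)  [lands on river]
river: ρ → (-4,6,2)
river: ρ → (2,6,-4)
river: ρ → (-4,2,4)
river: ρ → (4,6,-2)
river: ρ → (-2,6,4)
closes: descent 1, river 6
min |a| on river = 2

2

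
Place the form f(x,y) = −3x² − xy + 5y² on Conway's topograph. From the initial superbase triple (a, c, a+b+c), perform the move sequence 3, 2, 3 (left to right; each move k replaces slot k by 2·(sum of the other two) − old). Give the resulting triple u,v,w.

start (-3,5,1) = (f(1,0),f(0,1),f(1,1))
replace slot 3: 2·((-3)+5) − 1 = 3 → (-3,5,3)
replace slot 2: 2·((-3)+3) − 5 = -5 → (-3,-5,3)
replace slot 3: 2·((-3)+(-5)) − 3 = -19 → (-3,-5,-19)

-3,-5,-19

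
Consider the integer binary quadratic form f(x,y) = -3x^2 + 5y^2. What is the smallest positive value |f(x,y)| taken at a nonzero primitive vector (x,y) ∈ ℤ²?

descent: ρ → (5,0,-3)
descent: ρ → (-3,6,2)  [lands on river]
river: ρ → (2,6,-3)
closes: descent 2, river 2
min |a| on river = 2

2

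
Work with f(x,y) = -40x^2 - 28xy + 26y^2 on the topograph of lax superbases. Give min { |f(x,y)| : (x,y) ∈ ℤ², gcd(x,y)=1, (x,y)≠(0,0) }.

descent: ρ → (26,28,-40)  [lands on river]
river: ρ → (-40,52,14)
river: ρ → (14,60,-24)
river: ρ → (-24,36,38)
river: ρ → (38,40,-22)
river: ρ → (-22,48,30)
river: ρ → (30,12,-40)
river: ρ → (-40,68,2)
river: ρ → (2,68,-40)
river: ρ → (-40,12,30)
river: ρ → (30,48,-22)
river: ρ → (-22,40,38)
river: ρ → (38,36,-24)
river: ρ → (-24,60,14)
river: ρ → (14,52,-40)
river: ρ → (-40,28,26)
river: ρ → (26,24,-42)
river: ρ → (-42,60,8)
river: ρ → (8,68,-10)
river: ρ → (-10,52,56)
river: ρ → (56,60,-6)
river: ρ → (-6,60,56)
river: ρ → (56,52,-10)
river: ρ → (-10,68,8)
river: ρ → (8,60,-42)
river: ρ → (-42,24,26)
closes: descent 1, river 26
min |a| on river = 2

2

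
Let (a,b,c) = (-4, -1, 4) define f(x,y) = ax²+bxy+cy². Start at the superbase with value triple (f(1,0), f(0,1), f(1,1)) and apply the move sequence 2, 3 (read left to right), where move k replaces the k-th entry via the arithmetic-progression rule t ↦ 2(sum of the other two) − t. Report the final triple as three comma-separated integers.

start (-4,4,-1) = (f(1,0),f(0,1),f(1,1))
replace slot 2: 2·((-4)+(-1)) − 4 = -14 → (-4,-14,-1)
replace slot 3: 2·((-4)+(-14)) − (-1) = -35 → (-4,-14,-35)

-4,-14,-35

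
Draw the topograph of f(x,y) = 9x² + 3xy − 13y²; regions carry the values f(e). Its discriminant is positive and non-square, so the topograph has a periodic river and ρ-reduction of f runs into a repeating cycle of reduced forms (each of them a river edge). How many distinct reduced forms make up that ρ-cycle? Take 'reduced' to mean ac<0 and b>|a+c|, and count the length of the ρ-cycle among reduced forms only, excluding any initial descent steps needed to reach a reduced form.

D = 477, ⌊√D⌋ = 21
descent: ρ → (-13,-3,9)
descent: ρ → (9,21,-1)  [lands on river]
river: ρ → (-1,21,9)
river: ρ → (9,15,-7)
river: ρ → (-7,13,11)
river: ρ → (11,9,-9)
river: ρ → (-9,9,11)
river: ρ → (11,13,-7)
river: ρ → (-7,15,9)
ρ-cycle length = 8 (tail of 2 descent steps not counted)

8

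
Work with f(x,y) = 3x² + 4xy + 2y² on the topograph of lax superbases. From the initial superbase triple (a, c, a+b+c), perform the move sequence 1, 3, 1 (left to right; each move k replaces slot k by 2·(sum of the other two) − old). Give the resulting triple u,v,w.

start (3,2,9) = (f(1,0),f(0,1),f(1,1))
replace slot 1: 2·(2+9) − 3 = 19 → (19,2,9)
replace slot 3: 2·(19+2) − 9 = 33 → (19,2,33)
replace slot 1: 2·(2+33) − 19 = 51 → (51,2,33)

51,2,33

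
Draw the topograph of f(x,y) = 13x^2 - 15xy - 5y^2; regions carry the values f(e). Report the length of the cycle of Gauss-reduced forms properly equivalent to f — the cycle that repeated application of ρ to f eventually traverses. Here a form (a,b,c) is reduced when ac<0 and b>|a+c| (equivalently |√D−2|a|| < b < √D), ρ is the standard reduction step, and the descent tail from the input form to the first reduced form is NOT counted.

D = 485, ⌊√D⌋ = 22
descent: ρ → (-5,15,13)  [lands on river]
river: ρ → (13,11,-7)
river: ρ → (-7,17,7)
river: ρ → (7,11,-13)
river: ρ → (-13,15,5)
river: ρ → (5,15,-13)
river: ρ → (-13,11,7)
river: ρ → (7,17,-7)
river: ρ → (-7,11,13)
river: ρ → (13,15,-5)
ρ-cycle length = 10 (tail of 1 descent step not counted)

10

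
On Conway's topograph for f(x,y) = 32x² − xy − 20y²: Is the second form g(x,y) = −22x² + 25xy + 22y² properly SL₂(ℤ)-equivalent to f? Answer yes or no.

D₁ = 2561, D₂ = 2561
river cycle of f (length 30): (-20, 41, 11), (11, 47, -8), (-8, 49, 5), (5, 41, -44), (-44, 47, 2), (2, 49, -20), (-20, 31, 20), (20, 49, -2), (-2, 47, 44), (44, 41, -5), … (20 more)
river cycle of g (length 42): (22, 19, -25), (-25, 31, 16), (16, 33, -23), (-23, 13, 26), (26, 39, -10), (-10, 41, 22), (22, 47, -4), (-4, 49, 10), (10, 31, -40), (-40, 49, 1), … (32 more)
cycles differ ⇒ inequivalent

no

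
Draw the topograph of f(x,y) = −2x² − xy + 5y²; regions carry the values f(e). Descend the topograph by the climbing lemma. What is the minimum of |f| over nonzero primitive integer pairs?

descent: ρ → (5,1,-2)
descent: ρ → (-2,3,4)  [lands on river]
river: ρ → (4,5,-1)
river: ρ → (-1,5,4)
river: ρ → (4,3,-2)
river: ρ → (-2,5,2)
river: ρ → (2,3,-4)
river: ρ → (-4,5,1)
river: ρ → (1,5,-4)
river: ρ → (-4,3,2)
river: ρ → (2,5,-2)
closes: descent 2, river 10
min |a| on river = 1

1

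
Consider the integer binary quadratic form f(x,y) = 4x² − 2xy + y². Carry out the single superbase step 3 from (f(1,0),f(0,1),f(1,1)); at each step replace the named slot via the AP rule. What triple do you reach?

start (4,1,3) = (f(1,0),f(0,1),f(1,1))
replace slot 3: 2·(4+1) − 3 = 7 → (4,1,7)

4,1,7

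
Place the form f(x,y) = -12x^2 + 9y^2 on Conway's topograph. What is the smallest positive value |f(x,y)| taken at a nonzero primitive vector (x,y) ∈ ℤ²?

descent: ρ → (9,18,-3)  [lands on river]
river: ρ → (-3,18,9)
closes: descent 1, river 2
min |a| on river = 3

3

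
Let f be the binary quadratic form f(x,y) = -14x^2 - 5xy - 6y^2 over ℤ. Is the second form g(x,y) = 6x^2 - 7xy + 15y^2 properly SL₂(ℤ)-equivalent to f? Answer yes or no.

D₁ = -311, D₂ = -311
f is negative-definite; reduce −f:
−f: flip: (14,5,6)→(6,-5,14)
−f: reduced (well bottom): (6,-5,14) with a≤c, −a<b≤a
flip sign back: reduced form of f is (-6,5,-14)
g: translate: b→5 (≡-7 mod 12), so (6,-7,15)→(6,5,14)
g: reduced (well bottom): (6,5,14) with a≤c, −a<b≤a
reduced forms (-6, 5, -14) vs (6, 5, 14) ⇒ inequivalent

no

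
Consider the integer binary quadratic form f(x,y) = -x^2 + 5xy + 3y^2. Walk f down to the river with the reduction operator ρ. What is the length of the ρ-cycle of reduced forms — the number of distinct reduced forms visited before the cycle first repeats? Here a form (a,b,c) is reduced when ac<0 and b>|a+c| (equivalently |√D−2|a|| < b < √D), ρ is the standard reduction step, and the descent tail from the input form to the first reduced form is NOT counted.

D = 37, ⌊√D⌋ = 6
river: ρ → (3,1,-3)
river: ρ → (-3,5,1)
river: ρ → (1,5,-3)
river: ρ → (-3,1,3)
river: ρ → (3,5,-1)
river: ρ → (-1,5,3)
ρ-cycle length = 6 (tail of 0 descent steps not counted)

6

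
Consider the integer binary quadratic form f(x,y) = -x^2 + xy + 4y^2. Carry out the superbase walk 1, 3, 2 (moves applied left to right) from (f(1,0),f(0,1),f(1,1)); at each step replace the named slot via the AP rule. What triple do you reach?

start (-1,4,4) = (f(1,0),f(0,1),f(1,1))
replace slot 1: 2·(4+4) − (-1) = 17 → (17,4,4)
replace slot 3: 2·(17+4) − 4 = 38 → (17,4,38)
replace slot 2: 2·(17+38) − 4 = 106 → (17,106,38)

17,106,38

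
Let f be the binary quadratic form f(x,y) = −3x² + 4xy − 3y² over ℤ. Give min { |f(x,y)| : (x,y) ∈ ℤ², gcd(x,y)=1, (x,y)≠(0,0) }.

translate: b→2 (≡-4 mod 6), so (3,-4,3)→(3,2,2)
flip: (3,2,2)→(2,-2,3)
translate: b→2 (≡-2 mod 4), so (2,-2,3)→(2,2,3)
reduced (well bottom): (2,2,3) with a≤c, −a<b≤a
well minimum |f| = |-2| = 2 (negative-definite)

2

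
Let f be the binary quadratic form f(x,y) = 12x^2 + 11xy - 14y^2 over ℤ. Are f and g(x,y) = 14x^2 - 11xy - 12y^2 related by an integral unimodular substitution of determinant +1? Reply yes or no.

D₁ = 793, D₂ = 793
river cycle of f (length 12): (-14, 17, 9), (9, 19, -12), (-12, 5, 16), (16, 27, -1), (-1, 27, 16), (16, 5, -12), (-12, 19, 9), (9, 17, -14), (-14, 11, 12), (12, 13, -13), … (2 more)
river cycle of g (length 12): (-12, 11, 14), (14, 17, -9), (-9, 19, 12), (12, 5, -16), (-16, 27, 1), (1, 27, -16), (-16, 5, 12), (12, 19, -9), (-9, 17, 14), (14, 11, -12), … (2 more)
cycles differ ⇒ inequivalent

no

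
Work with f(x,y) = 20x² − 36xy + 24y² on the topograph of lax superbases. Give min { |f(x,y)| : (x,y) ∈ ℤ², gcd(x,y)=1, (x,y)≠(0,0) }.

translate: b→4 (≡-36 mod 40), so (20,-36,24)→(20,4,8)
flip: (20,4,8)→(8,-4,20)
reduced (well bottom): (8,-4,20) with a≤c, −a<b≤a
well minimum = a = 8

8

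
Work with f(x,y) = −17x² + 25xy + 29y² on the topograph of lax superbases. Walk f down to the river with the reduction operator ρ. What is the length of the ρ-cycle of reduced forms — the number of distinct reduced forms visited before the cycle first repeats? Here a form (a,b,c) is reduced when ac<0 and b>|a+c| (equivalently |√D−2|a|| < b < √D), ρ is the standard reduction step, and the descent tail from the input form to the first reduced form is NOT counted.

D = 2597, ⌊√D⌋ = 50
river: ρ → (29,33,-13)
river: ρ → (-13,45,11)
river: ρ → (11,43,-17)
river: ρ → (-17,25,29)
ρ-cycle length = 4 (tail of 0 descent steps not counted)

4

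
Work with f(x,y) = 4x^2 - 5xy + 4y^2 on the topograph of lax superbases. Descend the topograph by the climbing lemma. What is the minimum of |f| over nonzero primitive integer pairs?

translate: b→3 (≡-5 mod 8), so (4,-5,4)→(4,3,3)
flip: (4,3,3)→(3,-3,4)
translate: b→3 (≡-3 mod 6), so (3,-3,4)→(3,3,4)
reduced (well bottom): (3,3,4) with a≤c, −a<b≤a
well minimum = a = 3

3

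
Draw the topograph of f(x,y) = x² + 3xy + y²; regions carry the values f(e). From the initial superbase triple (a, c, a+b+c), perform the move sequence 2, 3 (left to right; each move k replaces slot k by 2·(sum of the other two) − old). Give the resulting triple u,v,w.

start (1,1,5) = (f(1,0),f(0,1),f(1,1))
replace slot 2: 2·(1+5) − 1 = 11 → (1,11,5)
replace slot 3: 2·(1+11) − 5 = 19 → (1,11,19)

1,11,19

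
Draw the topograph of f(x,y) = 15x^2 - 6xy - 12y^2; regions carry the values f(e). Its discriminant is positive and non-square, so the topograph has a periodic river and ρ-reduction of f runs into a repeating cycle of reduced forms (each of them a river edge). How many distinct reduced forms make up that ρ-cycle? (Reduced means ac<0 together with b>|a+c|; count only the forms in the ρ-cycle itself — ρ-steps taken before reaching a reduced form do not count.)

D = 756, ⌊√D⌋ = 27
descent: ρ → (-12,6,15)  [lands on river]
river: ρ → (15,24,-3)
river: ρ → (-3,24,15)
river: ρ → (15,6,-12)
river: ρ → (-12,18,9)
river: ρ → (9,18,-12)
ρ-cycle length = 6 (tail of 1 descent step not counted)

6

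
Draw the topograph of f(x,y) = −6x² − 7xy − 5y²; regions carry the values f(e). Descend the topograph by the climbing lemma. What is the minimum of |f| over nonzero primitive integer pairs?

translate: b→-5 (≡7 mod 12), so (6,7,5)→(6,-5,4)
flip: (6,-5,4)→(4,5,6)
translate: b→-3 (≡5 mod 8), so (4,5,6)→(4,-3,5)
reduced (well bottom): (4,-3,5) with a≤c, −a<b≤a
well minimum |f| = |-4| = 4 (negative-definite)

4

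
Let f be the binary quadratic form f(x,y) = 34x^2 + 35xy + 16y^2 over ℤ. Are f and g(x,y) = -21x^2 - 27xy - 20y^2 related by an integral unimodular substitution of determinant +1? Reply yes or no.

D₁ = -951, D₂ = -951
f: translate: b→-33 (≡35 mod 68), so (34,35,16)→(34,-33,15)
f: flip: (34,-33,15)→(15,33,34)
f: translate: b→3 (≡33 mod 30), so (15,33,34)→(15,3,16)
f: reduced (well bottom): (15,3,16) with a≤c, −a<b≤a
g is negative-definite; reduce −g:
−g: translate: b→-15 (≡27 mod 42), so (21,27,20)→(21,-15,14)
−g: flip: (21,-15,14)→(14,15,21)
−g: translate: b→-13 (≡15 mod 28), so (14,15,21)→(14,-13,20)
−g: reduced (well bottom): (14,-13,20) with a≤c, −a<b≤a
flip sign back: reduced form of g is (-14,13,-20)
reduced forms (15, 3, 16) vs (-14, 13, -20) ⇒ inequivalent

no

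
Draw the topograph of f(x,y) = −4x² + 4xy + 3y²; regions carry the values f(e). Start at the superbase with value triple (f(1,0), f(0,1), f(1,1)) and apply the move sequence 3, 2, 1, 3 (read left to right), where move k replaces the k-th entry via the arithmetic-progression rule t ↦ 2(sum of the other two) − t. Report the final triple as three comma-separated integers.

start (-4,3,3) = (f(1,0),f(0,1),f(1,1))
replace slot 3: 2·((-4)+3) − 3 = -5 → (-4,3,-5)
replace slot 2: 2·((-4)+(-5)) − 3 = -21 → (-4,-21,-5)
replace slot 1: 2·((-21)+(-5)) − (-4) = -48 → (-48,-21,-5)
replace slot 3: 2·((-48)+(-21)) − (-5) = -133 → (-48,-21,-133)

-48,-21,-133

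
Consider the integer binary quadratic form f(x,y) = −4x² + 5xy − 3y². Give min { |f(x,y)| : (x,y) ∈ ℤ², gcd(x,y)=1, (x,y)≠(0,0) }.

translate: b→3 (≡-5 mod 8), so (4,-5,3)→(4,3,2)
flip: (4,3,2)→(2,-3,4)
translate: b→1 (≡-3 mod 4), so (2,-3,4)→(2,1,3)
reduced (well bottom): (2,1,3) with a≤c, −a<b≤a
well minimum |f| = |-2| = 2 (negative-definite)

2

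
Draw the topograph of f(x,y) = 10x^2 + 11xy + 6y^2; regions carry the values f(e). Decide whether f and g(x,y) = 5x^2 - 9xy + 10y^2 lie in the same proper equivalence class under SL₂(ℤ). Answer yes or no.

D₁ = -119, D₂ = -119
f: translate: b→-9 (≡11 mod 20), so (10,11,6)→(10,-9,5)
f: flip: (10,-9,5)→(5,9,10)
f: translate: b→-1 (≡9 mod 10), so (5,9,10)→(5,-1,6)
f: reduced (well bottom): (5,-1,6) with a≤c, −a<b≤a
g: translate: b→1 (≡-9 mod 10), so (5,-9,10)→(5,1,6)
g: reduced (well bottom): (5,1,6) with a≤c, −a<b≤a
reduced forms (5, -1, 6) vs (5, 1, 6) ⇒ inequivalent

no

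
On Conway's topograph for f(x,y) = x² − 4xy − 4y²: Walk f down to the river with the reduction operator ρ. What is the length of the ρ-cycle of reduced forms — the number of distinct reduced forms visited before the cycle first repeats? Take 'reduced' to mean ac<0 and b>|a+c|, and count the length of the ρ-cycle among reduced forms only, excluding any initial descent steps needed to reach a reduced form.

D = 32, ⌊√D⌋ = 5
descent: ρ → (-4,4,1)  [lands on river]
river: ρ → (1,4,-4)
ρ-cycle length = 2 (tail of 1 descent step not counted)

2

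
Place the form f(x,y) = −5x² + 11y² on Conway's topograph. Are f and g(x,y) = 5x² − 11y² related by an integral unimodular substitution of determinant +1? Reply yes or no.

D₁ = 220, D₂ = 220
river cycle of f (length 4): (-5, 10, 6), (6, 14, -1), (-1, 14, 6), (6, 10, -5)
river cycle of g (length 4): (5, 10, -6), (-6, 14, 1), (1, 14, -6), (-6, 10, 5)
cycles differ ⇒ inequivalent

no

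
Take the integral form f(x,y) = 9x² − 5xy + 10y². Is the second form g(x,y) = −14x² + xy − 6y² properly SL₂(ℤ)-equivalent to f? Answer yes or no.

D₁ = -335, D₂ = -335
f: reduced (well bottom): (9,-5,10) with a≤c, −a<b≤a
g is negative-definite; reduce −g:
−g: flip: (14,-1,6)→(6,1,14)
−g: reduced (well bottom): (6,1,14) with a≤c, −a<b≤a
flip sign back: reduced form of g is (-6,-1,-14)
reduced forms (9, -5, 10) vs (-6, -1, -14) ⇒ inequivalent

no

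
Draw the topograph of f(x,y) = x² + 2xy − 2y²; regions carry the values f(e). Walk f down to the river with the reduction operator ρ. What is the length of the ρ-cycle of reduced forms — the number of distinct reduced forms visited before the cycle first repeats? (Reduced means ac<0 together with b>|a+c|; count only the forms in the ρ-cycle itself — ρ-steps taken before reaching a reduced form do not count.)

D = 12, ⌊√D⌋ = 3
river: ρ → (-2,2,1)
river: ρ → (1,2,-2)
ρ-cycle length = 2 (tail of 0 descent steps not counted)

2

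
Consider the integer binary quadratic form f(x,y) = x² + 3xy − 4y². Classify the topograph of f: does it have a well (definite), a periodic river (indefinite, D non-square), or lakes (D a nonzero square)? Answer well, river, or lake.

D = b²−4ac = 3² − 4·1·(-4) = 25
D = 5² is a perfect square ⇒ form factors over ℤ ⇒ lakes

lake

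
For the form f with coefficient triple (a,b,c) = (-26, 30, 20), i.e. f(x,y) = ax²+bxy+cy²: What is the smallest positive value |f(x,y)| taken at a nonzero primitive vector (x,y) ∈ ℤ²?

river: ρ → (20,50,-6)
river: ρ → (-6,46,36)
river: ρ → (36,26,-16)
river: ρ → (-16,38,24)
river: ρ → (24,10,-30)
river: ρ → (-30,50,4)
river: ρ → (4,54,-4)
river: ρ → (-4,50,30)
river: ρ → (30,10,-24)
river: ρ → (-24,38,16)
river: ρ → (16,26,-36)
river: ρ → (-36,46,6)
river: ρ → (6,50,-20)
river: ρ → (-20,30,26)
river: ρ → (26,22,-24)
river: ρ → (-24,26,24)
river: ρ → (24,22,-26)
river: ρ → (-26,30,20)
closes: descent 0, river 18
min |a| on river = 4

4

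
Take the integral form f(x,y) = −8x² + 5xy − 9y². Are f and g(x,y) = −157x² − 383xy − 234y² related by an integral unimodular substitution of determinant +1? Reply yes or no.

D₁ = -263, D₂ = -263
f is negative-definite; reduce −f:
−f: reduced (well bottom): (8,-5,9) with a≤c, −a<b≤a
flip sign back: reduced form of f is (-8,5,-9)
g is negative-definite; reduce −g:
−g: translate: b→69 (≡383 mod 314), so (157,383,234)→(157,69,8)
−g: flip: (157,69,8)→(8,-69,157)
−g: translate: b→-5 (≡-69 mod 16), so (8,-69,157)→(8,-5,9)
−g: reduced (well bottom): (8,-5,9) with a≤c, −a<b≤a
flip sign back: reduced form of g is (-8,5,-9)
reduced forms (-8, 5, -9) vs (-8, 5, -9) ⇒ equivalent

yes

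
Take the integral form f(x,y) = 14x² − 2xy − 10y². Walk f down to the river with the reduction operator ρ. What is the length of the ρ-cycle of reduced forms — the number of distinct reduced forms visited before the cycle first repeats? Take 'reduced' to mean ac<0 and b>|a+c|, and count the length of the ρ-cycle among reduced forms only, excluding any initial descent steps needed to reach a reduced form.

D = 564, ⌊√D⌋ = 23
descent: ρ → (-10,22,2)  [lands on river]
river: ρ → (2,22,-10)
river: ρ → (-10,18,6)
river: ρ → (6,18,-10)
ρ-cycle length = 4 (tail of 1 descent step not counted)

4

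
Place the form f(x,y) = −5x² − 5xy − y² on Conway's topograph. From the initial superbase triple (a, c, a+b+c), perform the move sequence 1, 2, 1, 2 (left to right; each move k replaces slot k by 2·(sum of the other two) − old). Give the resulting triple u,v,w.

start (-5,-1,-11) = (f(1,0),f(0,1),f(1,1))
replace slot 1: 2·((-1)+(-11)) − (-5) = -19 → (-19,-1,-11)
replace slot 2: 2·((-19)+(-11)) − (-1) = -59 → (-19,-59,-11)
replace slot 1: 2·((-59)+(-11)) − (-19) = -121 → (-121,-59,-11)
replace slot 2: 2·((-121)+(-11)) − (-59) = -205 → (-121,-205,-11)

-121,-205,-11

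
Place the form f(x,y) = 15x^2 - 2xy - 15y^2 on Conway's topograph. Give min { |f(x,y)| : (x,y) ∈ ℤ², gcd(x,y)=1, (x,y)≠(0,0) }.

descent: ρ → (-15,2,15)  [lands on river]
river: ρ → (15,28,-2)
river: ρ → (-2,28,15)
river: ρ → (15,2,-15)
river: ρ → (-15,28,2)
river: ρ → (2,28,-15)
closes: descent 1, river 6
min |a| on river = 2

2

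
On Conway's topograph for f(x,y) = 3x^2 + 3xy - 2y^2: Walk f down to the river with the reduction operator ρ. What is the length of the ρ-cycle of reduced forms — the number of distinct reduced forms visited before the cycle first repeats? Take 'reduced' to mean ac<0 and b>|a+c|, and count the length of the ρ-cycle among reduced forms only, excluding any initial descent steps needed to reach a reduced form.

D = 33, ⌊√D⌋ = 5
river: ρ → (-2,5,1)
river: ρ → (1,5,-2)
river: ρ → (-2,3,3)
river: ρ → (3,3,-2)
ρ-cycle length = 4 (tail of 0 descent steps not counted)

4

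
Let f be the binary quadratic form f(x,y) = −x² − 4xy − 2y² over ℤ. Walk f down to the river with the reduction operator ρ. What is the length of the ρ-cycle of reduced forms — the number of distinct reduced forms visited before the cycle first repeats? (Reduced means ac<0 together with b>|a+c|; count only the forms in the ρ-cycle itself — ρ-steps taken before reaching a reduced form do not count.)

D = 8, ⌊√D⌋ = 2
descent: ρ → (-2,0,1)
descent: ρ → (1,2,-1)  [lands on river]
river: ρ → (-1,2,1)
ρ-cycle length = 2 (tail of 2 descent steps not counted)

2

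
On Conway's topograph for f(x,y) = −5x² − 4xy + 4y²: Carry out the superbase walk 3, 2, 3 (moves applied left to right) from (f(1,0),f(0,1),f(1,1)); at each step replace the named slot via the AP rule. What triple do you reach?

start (-5,4,-5) = (f(1,0),f(0,1),f(1,1))
replace slot 3: 2·((-5)+4) − (-5) = 3 → (-5,4,3)
replace slot 2: 2·((-5)+3) − 4 = -8 → (-5,-8,3)
replace slot 3: 2·((-5)+(-8)) − 3 = -29 → (-5,-8,-29)

-5,-8,-29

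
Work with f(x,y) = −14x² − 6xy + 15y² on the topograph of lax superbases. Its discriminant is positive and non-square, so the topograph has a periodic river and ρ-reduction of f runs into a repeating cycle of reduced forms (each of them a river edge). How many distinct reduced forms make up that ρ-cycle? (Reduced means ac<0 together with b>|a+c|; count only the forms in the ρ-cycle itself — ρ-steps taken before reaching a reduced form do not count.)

D = 876, ⌊√D⌋ = 29
descent: ρ → (15,6,-14)  [lands on river]
river: ρ → (-14,22,7)
river: ρ → (7,20,-17)
river: ρ → (-17,14,10)
river: ρ → (10,26,-5)
river: ρ → (-5,24,15)
ρ-cycle length = 6 (tail of 1 descent step not counted)

6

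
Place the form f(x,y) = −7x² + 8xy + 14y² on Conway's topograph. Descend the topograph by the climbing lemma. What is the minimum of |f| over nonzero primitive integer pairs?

river: ρ → (14,20,-1)
river: ρ → (-1,20,14)
river: ρ → (14,8,-7)
river: ρ → (-7,20,2)
river: ρ → (2,20,-7)
river: ρ → (-7,8,14)
closes: descent 0, river 6
min |a| on river = 1

1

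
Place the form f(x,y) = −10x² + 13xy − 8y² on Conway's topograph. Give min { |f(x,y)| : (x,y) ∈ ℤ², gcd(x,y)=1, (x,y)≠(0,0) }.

translate: b→7 (≡-13 mod 20), so (10,-13,8)→(10,7,5)
flip: (10,7,5)→(5,-7,10)
translate: b→3 (≡-7 mod 10), so (5,-7,10)→(5,3,8)
reduced (well bottom): (5,3,8) with a≤c, −a<b≤a
well minimum |f| = |-5| = 5 (negative-definite)

5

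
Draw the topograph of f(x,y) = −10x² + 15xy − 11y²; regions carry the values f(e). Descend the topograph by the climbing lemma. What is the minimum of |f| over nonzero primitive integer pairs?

translate: b→5 (≡-15 mod 20), so (10,-15,11)→(10,5,6)
flip: (10,5,6)→(6,-5,10)
reduced (well bottom): (6,-5,10) with a≤c, −a<b≤a
well minimum |f| = |-6| = 6 (negative-definite)

6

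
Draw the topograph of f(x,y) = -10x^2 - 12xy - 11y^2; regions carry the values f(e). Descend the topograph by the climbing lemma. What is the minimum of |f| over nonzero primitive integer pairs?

translate: b→-8 (≡12 mod 20), so (10,12,11)→(10,-8,9)
flip: (10,-8,9)→(9,8,10)
reduced (well bottom): (9,8,10) with a≤c, −a<b≤a
well minimum |f| = |-9| = 9 (negative-definite)

9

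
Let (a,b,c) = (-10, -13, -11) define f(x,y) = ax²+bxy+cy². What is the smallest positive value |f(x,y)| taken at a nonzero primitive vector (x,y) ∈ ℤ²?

translate: b→-7 (≡13 mod 20), so (10,13,11)→(10,-7,8)
flip: (10,-7,8)→(8,7,10)
reduced (well bottom): (8,7,10) with a≤c, −a<b≤a
well minimum |f| = |-8| = 8 (negative-definite)

8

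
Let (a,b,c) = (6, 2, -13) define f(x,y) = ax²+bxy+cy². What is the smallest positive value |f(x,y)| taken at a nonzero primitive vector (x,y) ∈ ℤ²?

descent: ρ → (-13,-2,6)
descent: ρ → (6,14,-5)  [lands on river]
river: ρ → (-5,16,3)
river: ρ → (3,14,-10)
river: ρ → (-10,6,7)
river: ρ → (7,8,-9)
river: ρ → (-9,10,6)
closes: descent 2, river 6
min |a| on river = 3

3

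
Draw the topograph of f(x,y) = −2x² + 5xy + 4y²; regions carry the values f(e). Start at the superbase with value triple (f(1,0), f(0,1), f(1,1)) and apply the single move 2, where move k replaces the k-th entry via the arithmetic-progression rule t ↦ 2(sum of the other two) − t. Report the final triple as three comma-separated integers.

start (-2,4,7) = (f(1,0),f(0,1),f(1,1))
replace slot 2: 2·((-2)+7) − 4 = 6 → (-2,6,7)

-2,6,7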